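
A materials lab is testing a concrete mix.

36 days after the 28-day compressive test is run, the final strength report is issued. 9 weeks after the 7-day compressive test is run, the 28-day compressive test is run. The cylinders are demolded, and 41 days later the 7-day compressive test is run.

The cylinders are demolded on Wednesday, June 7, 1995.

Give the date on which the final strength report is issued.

Wednesday, October 25, 1995

The cylinders are demolded: Jun 7, 1995.
The 7-day compressive test is run: Jun 7, 1995 + 41 days = Jul 18, 1995.
The 28-day compressive test is run: Jul 18, 1995 + 9 weeks = Sep 19, 1995.
The final strength report is issued: Sep 19, 1995 + 36 days = Oct 25, 1995.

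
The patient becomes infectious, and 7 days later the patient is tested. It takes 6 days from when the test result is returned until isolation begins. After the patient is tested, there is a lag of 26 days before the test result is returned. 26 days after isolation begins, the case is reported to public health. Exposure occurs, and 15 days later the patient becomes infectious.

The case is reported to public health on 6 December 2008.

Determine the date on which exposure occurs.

The case is reported to public health: Dec 6, 2008.
Isolation begins: Dec 6, 2008 − 26 days = Nov 10, 2008.
The test result is returned: Nov 10, 2008 − 6 days = Nov 4, 2008.
The patient is tested: Nov 4, 2008 − 26 days = Oct 9, 2008.
The patient becomes infectious: Oct 9, 2008 − 7 days = Oct 2, 2008.
Exposure occurs: Oct 2, 2008 − 15 days = Sep 17, 2008.

17 September 2008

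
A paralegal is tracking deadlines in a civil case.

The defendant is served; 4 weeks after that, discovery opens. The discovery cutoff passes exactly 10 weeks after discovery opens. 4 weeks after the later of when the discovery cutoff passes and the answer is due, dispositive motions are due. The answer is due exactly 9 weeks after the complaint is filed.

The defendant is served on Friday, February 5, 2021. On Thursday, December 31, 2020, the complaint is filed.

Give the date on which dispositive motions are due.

Friday, June 11, 2021

The defendant is served: Feb 5, 2021.
Discovery opens: Feb 5, 2021 + 4 weeks = Mar 5, 2021.
The discovery cutoff passes: Mar 5, 2021 + 10 weeks = May 14, 2021.
The complaint is filed: Dec 31, 2020.
The answer is due: Dec 31, 2020 + 9 weeks = Mar 4, 2021.
Both prerequisites met — the discovery cutoff passes (May 14, 2021), the answer is due (Mar 4, 2021); the later is May 14, 2021.
Dispositive motions are due: May 14, 2021 + 4 weeks = Jun 11, 2021.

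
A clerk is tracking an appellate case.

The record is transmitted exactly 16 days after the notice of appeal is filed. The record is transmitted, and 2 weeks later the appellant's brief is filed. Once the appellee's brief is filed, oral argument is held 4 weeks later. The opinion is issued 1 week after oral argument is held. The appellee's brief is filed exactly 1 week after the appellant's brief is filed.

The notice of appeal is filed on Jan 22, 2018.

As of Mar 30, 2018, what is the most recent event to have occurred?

The notice of appeal is filed: Jan 22, 2018.
The record is transmitted: Jan 22, 2018 + 16 days = Feb 7, 2018.
The appellant's brief is filed: Feb 7, 2018 + 2 weeks = Feb 21, 2018.
The appellee's brief is filed: Feb 21, 2018 + 1 week = Feb 28, 2018.
Oral argument is held: Feb 28, 2018 + 4 weeks = Mar 28, 2018.
The opinion is issued: Mar 28, 2018 + 1 week = Apr 4, 2018.
Mar 30, 2018 falls between when oral argument is held (Mar 28, 2018) and when the opinion is issued (Apr 4, 2018).

Oral argument is held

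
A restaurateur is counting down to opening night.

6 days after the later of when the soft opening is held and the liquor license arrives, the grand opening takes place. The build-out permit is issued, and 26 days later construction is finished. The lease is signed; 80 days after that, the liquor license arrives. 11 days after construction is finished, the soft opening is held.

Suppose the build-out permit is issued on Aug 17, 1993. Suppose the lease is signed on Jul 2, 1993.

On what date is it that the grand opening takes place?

The build-out permit is issued: Aug 17, 1993.
Construction is finished: Aug 17, 1993 + 26 days = Sep 12, 1993.
The soft opening is held: Sep 12, 1993 + 11 days = Sep 23, 1993.
The lease is signed: Jul 2, 1993.
The liquor license arrives: Jul 2, 1993 + 80 days = Sep 20, 1993.
Both prerequisites met — the soft opening is held (Sep 23, 1993), the liquor license arrives (Sep 20, 1993); the later is Sep 23, 1993.
The grand opening takes place: Sep 23, 1993 + 6 days = Sep 29, 1993.

Sep 29, 1993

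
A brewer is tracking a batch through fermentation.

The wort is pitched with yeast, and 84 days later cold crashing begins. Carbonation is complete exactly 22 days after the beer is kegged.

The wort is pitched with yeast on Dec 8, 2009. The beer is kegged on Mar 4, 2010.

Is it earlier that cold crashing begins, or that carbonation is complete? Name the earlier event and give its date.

Cold crashing begins — Mar 2, 2010

The wort is pitched with yeast: Dec 8, 2009.
Cold crashing begins: Dec 8, 2009 + 84 days = Mar 2, 2010.
The beer is kegged: Mar 4, 2010.
Carbonation is complete: Mar 4, 2010 + 22 days = Mar 26, 2010.
Comparing: cold crashing begins on Mar 2, 2010 vs carbonation is complete on Mar 26, 2010. Earlier: cold crashing begins.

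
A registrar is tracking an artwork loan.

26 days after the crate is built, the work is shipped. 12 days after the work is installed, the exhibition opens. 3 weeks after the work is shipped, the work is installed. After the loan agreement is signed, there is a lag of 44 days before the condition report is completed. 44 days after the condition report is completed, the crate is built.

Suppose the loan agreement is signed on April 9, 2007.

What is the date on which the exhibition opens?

The loan agreement is signed: Apr 9, 2007.
The condition report is completed: Apr 9, 2007 + 44 days = May 23, 2007.
The crate is built: May 23, 2007 + 44 days = Jul 6, 2007.
The work is shipped: Jul 6, 2007 + 26 days = Aug 1, 2007.
The work is installed: Aug 1, 2007 + 3 weeks = Aug 22, 2007.
The exhibition opens: Aug 22, 2007 + 12 days = Sep 3, 2007.

September 3, 2007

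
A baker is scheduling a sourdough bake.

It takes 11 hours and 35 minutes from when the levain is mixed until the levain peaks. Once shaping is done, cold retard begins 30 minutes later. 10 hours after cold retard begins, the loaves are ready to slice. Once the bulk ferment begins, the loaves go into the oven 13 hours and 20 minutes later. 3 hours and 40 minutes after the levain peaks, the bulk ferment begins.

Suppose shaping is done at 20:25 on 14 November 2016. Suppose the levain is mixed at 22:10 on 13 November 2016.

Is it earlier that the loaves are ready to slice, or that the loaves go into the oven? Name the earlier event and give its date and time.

Shaping is done: 20:25 Nov 14, 2016.
Cold retard begins: 20:25 Nov 14, 2016 + 30m = 20:55 Nov 14, 2016.
The loaves are ready to slice: 20:55 Nov 14, 2016 + 10h = 06:55 Nov 15, 2016.
The levain is mixed: 22:10 Nov 13, 2016.
The levain peaks: 22:10 Nov 13, 2016 + 11h35m = 09:45 Nov 14, 2016.
The bulk ferment begins: 09:45 Nov 14, 2016 + 3h40m = 13:25 Nov 14, 2016.
The loaves go into the oven: 13:25 Nov 14, 2016 + 13h20m = 02:45 Nov 15, 2016.
Comparing: the loaves are ready to slice at 06:55 Nov 15, 2016 vs the loaves go into the oven at 02:45 Nov 15, 2016. Earlier: the loaves go into the oven.

The loaves go into the oven — 02:45 on 15 November 2016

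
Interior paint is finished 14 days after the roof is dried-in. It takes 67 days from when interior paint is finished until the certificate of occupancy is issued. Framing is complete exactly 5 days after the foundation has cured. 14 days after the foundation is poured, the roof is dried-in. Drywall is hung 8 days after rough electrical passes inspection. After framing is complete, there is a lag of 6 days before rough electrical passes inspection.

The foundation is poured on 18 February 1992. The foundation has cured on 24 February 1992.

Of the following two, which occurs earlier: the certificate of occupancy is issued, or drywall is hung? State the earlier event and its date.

Drywall is hung — 14 March 1992

The foundation is poured: Feb 18, 1992.
The roof is dried-in: Feb 18, 1992 + 14 days = Mar 3, 1992.
Interior paint is finished: Mar 3, 1992 + 14 days = Mar 17, 1992.
The certificate of occupancy is issued: Mar 17, 1992 + 67 days = May 23, 1992.
The foundation has cured: Feb 24, 1992.
Framing is complete: Feb 24, 1992 + 5 days = Feb 29, 1992.
Rough electrical passes inspection: Feb 29, 1992 + 6 days = Mar 6, 1992.
Drywall is hung: Mar 6, 1992 + 8 days = Mar 14, 1992.
Comparing: the certificate of occupancy is issued on May 23, 1992 vs drywall is hung on Mar 14, 1992. Earlier: drywall is hung.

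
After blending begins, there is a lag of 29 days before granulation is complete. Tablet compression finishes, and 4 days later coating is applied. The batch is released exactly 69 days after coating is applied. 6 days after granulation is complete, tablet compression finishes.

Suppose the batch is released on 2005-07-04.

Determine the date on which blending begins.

The batch is released: Jul 4, 2005.
Coating is applied: Jul 4, 2005 − 69 days = Apr 26, 2005.
Tablet compression finishes: Apr 26, 2005 − 4 days = Apr 22, 2005.
Granulation is complete: Apr 22, 2005 − 6 days = Apr 16, 2005.
Blending begins: Apr 16, 2005 − 29 days = Mar 18, 2005.

2005-03-18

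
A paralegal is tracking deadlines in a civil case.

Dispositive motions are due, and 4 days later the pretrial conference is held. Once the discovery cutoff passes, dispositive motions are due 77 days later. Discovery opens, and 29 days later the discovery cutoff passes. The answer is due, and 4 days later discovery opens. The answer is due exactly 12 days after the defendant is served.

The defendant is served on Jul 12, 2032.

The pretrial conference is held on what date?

Nov 15, 2032

The defendant is served: Jul 12, 2032.
The answer is due: Jul 12, 2032 + 12 days = Jul 24, 2032.
Discovery opens: Jul 24, 2032 + 4 days = Jul 28, 2032.
The discovery cutoff passes: Jul 28, 2032 + 29 days = Aug 26, 2032.
Dispositive motions are due: Aug 26, 2032 + 77 days = Nov 11, 2032.
The pretrial conference is held: Nov 11, 2032 + 4 days = Nov 15, 2032.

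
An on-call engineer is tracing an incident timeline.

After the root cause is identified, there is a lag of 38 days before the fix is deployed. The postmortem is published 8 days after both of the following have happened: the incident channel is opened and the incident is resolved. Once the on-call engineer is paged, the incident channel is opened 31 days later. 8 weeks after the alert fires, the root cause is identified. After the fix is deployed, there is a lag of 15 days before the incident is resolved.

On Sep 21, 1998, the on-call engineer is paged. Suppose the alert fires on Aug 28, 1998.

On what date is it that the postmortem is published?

The on-call engineer is paged: Sep 21, 1998.
The incident channel is opened: Sep 21, 1998 + 31 days = Oct 22, 1998.
The alert fires: Aug 28, 1998.
The root cause is identified: Aug 28, 1998 + 8 weeks = Oct 23, 1998.
The fix is deployed: Oct 23, 1998 + 38 days = Nov 30, 1998.
The incident is resolved: Nov 30, 1998 + 15 days = Dec 15, 1998.
Both prerequisites met — the incident channel is opened (Oct 22, 1998), the incident is resolved (Dec 15, 1998); the later is Dec 15, 1998.
The postmortem is published: Dec 15, 1998 + 8 days = Dec 23, 1998.

Dec 23, 1998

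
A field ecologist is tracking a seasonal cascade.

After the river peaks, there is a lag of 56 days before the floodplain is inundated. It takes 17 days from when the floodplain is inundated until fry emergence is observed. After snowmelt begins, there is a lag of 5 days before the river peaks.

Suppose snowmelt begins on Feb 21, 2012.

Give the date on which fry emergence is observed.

Snowmelt begins: Feb 21, 2012.
The river peaks: Feb 21, 2012 + 5 days = Feb 26, 2012.
The floodplain is inundated: Feb 26, 2012 + 56 days = Apr 22, 2012.
Fry emergence is observed: Apr 22, 2012 + 17 days = May 9, 2012.

May 9, 2012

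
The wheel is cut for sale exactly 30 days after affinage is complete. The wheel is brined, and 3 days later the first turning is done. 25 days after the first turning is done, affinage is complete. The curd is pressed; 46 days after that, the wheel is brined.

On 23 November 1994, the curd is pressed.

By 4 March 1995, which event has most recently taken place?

Affinage is complete

The curd is pressed: Nov 23, 1994.
The wheel is brined: Nov 23, 1994 + 46 days = Jan 8, 1995.
The first turning is done: Jan 8, 1995 + 3 days = Jan 11, 1995.
Affinage is complete: Jan 11, 1995 + 25 days = Feb 5, 1995.
The wheel is cut for sale: Feb 5, 1995 + 30 days = Mar 7, 1995.
Mar 4, 1995 falls between when affinage is complete (Feb 5, 1995) and when the wheel is cut for sale (Mar 7, 1995).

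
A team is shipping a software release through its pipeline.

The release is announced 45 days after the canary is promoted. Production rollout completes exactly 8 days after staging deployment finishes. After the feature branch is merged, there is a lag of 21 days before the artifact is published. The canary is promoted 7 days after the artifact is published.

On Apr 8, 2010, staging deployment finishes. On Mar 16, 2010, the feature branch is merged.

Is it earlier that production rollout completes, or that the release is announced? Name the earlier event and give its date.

Production rollout completes — Apr 16, 2010

Staging deployment finishes: Apr 8, 2010.
Production rollout completes: Apr 8, 2010 + 8 days = Apr 16, 2010.
The feature branch is merged: Mar 16, 2010.
The artifact is published: Mar 16, 2010 + 21 days = Apr 6, 2010.
The canary is promoted: Apr 6, 2010 + 7 days = Apr 13, 2010.
The release is announced: Apr 13, 2010 + 45 days = May 28, 2010.
Comparing: production rollout completes on Apr 16, 2010 vs the release is announced on May 28, 2010. Earlier: production rollout completes.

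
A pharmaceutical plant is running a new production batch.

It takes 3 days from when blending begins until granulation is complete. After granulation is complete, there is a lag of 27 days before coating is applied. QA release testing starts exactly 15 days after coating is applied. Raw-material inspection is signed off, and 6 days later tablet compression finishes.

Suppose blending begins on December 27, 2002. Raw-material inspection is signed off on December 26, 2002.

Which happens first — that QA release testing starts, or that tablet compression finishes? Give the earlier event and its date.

Tablet compression finishes — January 1, 2003

Blending begins: Dec 27, 2002.
Granulation is complete: Dec 27, 2002 + 3 days = Dec 30, 2002.
Coating is applied: Dec 30, 2002 + 27 days = Jan 26, 2003.
QA release testing starts: Jan 26, 2003 + 15 days = Feb 10, 2003.
Raw-material inspection is signed off: Dec 26, 2002.
Tablet compression finishes: Dec 26, 2002 + 6 days = Jan 1, 2003.
Comparing: QA release testing starts on Feb 10, 2003 vs tablet compression finishes on Jan 1, 2003. Earlier: tablet compression finishes.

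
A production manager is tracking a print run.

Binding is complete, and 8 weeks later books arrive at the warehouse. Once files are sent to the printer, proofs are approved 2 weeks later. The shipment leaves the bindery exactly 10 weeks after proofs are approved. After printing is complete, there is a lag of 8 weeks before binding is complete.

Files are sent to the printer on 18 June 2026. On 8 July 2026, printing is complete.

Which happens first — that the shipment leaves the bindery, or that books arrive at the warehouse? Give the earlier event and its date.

The shipment leaves the bindery — 10 September 2026

Files are sent to the printer: Jun 18, 2026.
Proofs are approved: Jun 18, 2026 + 2 weeks = Jul 2, 2026.
The shipment leaves the bindery: Jul 2, 2026 + 10 weeks = Sep 10, 2026.
Printing is complete: Jul 8, 2026.
Binding is complete: Jul 8, 2026 + 8 weeks = Sep 2, 2026.
Books arrive at the warehouse: Sep 2, 2026 + 8 weeks = Oct 28, 2026.
Comparing: the shipment leaves the bindery on Sep 10, 2026 vs books arrive at the warehouse on Oct 28, 2026. Earlier: the shipment leaves the bindery.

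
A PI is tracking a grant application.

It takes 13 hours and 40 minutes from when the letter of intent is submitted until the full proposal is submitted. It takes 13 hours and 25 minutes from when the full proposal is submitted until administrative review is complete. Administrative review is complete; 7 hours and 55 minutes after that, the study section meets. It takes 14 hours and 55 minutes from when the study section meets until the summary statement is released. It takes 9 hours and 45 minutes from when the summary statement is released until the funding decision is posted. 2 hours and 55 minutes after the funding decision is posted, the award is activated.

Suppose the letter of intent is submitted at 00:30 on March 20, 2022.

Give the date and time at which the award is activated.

The letter of intent is submitted: 00:30 Mar 20, 2022.
The full proposal is submitted: 00:30 Mar 20, 2022 + 13h40m = 14:10 Mar 20, 2022.
Administrative review is complete: 14:10 Mar 20, 2022 + 13h25m = 03:35 Mar 21, 2022.
The study section meets: 03:35 Mar 21, 2022 + 7h55m = 11:30 Mar 21, 2022.
The summary statement is released: 11:30 Mar 21, 2022 + 14h55m = 02:25 Mar 22, 2022.
The funding decision is posted: 02:25 Mar 22, 2022 + 9h45m = 12:10 Mar 22, 2022.
The award is activated: 12:10 Mar 22, 2022 + 2h55m = 15:05 Mar 22, 2022.

15:05 on March 22, 2022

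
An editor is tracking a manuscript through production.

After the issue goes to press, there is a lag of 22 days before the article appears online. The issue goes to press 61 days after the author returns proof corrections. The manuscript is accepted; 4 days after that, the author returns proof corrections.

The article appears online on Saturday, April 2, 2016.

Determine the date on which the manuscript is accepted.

Wednesday, January 6, 2016

The article appears online: Apr 2, 2016.
The issue goes to press: Apr 2, 2016 − 22 days = Mar 11, 2016.
The author returns proof corrections: Mar 11, 2016 − 61 days = Jan 10, 2016.
The manuscript is accepted: Jan 10, 2016 − 4 days = Jan 6, 2016.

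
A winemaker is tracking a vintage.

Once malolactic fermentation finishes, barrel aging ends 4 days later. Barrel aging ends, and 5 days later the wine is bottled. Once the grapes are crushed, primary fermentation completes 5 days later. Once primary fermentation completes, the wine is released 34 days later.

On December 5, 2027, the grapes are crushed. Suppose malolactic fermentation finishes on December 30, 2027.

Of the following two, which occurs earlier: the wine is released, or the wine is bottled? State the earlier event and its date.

The grapes are crushed: Dec 5, 2027.
Primary fermentation completes: Dec 5, 2027 + 5 days = Dec 10, 2027.
The wine is released: Dec 10, 2027 + 34 days = Jan 13, 2028.
Malolactic fermentation finishes: Dec 30, 2027.
Barrel aging ends: Dec 30, 2027 + 4 days = Jan 3, 2028.
The wine is bottled: Jan 3, 2028 + 5 days = Jan 8, 2028.
Comparing: the wine is released on Jan 13, 2028 vs the wine is bottled on Jan 8, 2028. Earlier: the wine is bottled.

The wine is bottled — January 8, 2028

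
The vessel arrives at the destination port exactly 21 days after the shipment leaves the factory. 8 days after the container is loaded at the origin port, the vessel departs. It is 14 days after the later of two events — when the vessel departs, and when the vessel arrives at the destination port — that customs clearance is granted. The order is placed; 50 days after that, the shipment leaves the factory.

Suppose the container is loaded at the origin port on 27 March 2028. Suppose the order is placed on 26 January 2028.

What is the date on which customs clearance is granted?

The container is loaded at the origin port: Mar 27, 2028.
The vessel departs: Mar 27, 2028 + 8 days = Apr 4, 2028.
The order is placed: Jan 26, 2028.
The shipment leaves the factory: Jan 26, 2028 + 50 days = Mar 16, 2028.
The vessel arrives at the destination port: Mar 16, 2028 + 21 days = Apr 6, 2028.
Both prerequisites met — the vessel departs (Apr 4, 2028), the vessel arrives at the destination port (Apr 6, 2028); the later is Apr 6, 2028.
Customs clearance is granted: Apr 6, 2028 + 14 days = Apr 20, 2028.

20 April 2028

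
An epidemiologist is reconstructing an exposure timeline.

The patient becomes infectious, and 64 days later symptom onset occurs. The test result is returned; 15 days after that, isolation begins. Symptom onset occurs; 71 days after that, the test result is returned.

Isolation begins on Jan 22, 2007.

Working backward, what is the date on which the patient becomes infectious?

Aug 25, 2006

Isolation begins: Jan 22, 2007.
The test result is returned: Jan 22, 2007 − 15 days = Jan 7, 2007.
Symptom onset occurs: Jan 7, 2007 − 71 days = Oct 28, 2006.
The patient becomes infectious: Oct 28, 2006 − 64 days = Aug 25, 2006.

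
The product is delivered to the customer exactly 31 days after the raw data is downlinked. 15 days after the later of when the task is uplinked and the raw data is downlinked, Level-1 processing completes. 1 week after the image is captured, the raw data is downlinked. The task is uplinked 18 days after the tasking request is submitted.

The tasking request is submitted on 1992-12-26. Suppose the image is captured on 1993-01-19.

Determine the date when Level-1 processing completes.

The tasking request is submitted: Dec 26, 1992.
The task is uplinked: Dec 26, 1992 + 18 days = Jan 13, 1993.
The image is captured: Jan 19, 1993.
The raw data is downlinked: Jan 19, 1993 + 1 week = Jan 26, 1993.
Both prerequisites met — the task is uplinked (Jan 13, 1993), the raw data is downlinked (Jan 26, 1993); the later is Jan 26, 1993.
Level-1 processing completes: Jan 26, 1993 + 15 days = Feb 10, 1993.

1993-02-10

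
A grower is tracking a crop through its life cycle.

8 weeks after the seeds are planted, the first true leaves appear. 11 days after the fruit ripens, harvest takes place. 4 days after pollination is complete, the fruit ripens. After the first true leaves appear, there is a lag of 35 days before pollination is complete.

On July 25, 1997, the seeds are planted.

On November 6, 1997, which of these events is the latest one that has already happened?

The seeds are planted: Jul 25, 1997.
The first true leaves appear: Jul 25, 1997 + 8 weeks = Sep 19, 1997.
Pollination is complete: Sep 19, 1997 + 35 days = Oct 24, 1997.
The fruit ripens: Oct 24, 1997 + 4 days = Oct 28, 1997.
Harvest takes place: Oct 28, 1997 + 11 days = Nov 8, 1997.
Nov 6, 1997 falls between when the fruit ripens (Oct 28, 1997) and when harvest takes place (Nov 8, 1997).

The fruit ripens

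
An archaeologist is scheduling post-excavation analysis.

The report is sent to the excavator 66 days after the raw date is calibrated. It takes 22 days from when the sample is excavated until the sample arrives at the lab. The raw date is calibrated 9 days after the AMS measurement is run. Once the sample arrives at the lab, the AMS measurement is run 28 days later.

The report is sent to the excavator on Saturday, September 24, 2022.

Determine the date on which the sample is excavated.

Sunday, May 22, 2022

The report is sent to the excavator: Sep 24, 2022.
The raw date is calibrated: Sep 24, 2022 − 66 days = Jul 20, 2022.
The AMS measurement is run: Jul 20, 2022 − 9 days = Jul 11, 2022.
The sample arrives at the lab: Jul 11, 2022 − 28 days = Jun 13, 2022.
The sample is excavated: Jun 13, 2022 − 22 days = May 22, 2022.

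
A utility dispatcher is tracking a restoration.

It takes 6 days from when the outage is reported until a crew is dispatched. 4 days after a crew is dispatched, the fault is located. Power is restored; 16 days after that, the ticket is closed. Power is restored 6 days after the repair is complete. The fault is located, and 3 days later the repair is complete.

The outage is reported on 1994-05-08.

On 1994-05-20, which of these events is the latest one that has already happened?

The outage is reported: May 8, 1994.
A crew is dispatched: May 8, 1994 + 6 days = May 14, 1994.
The fault is located: May 14, 1994 + 4 days = May 18, 1994.
The repair is complete: May 18, 1994 + 3 days = May 21, 1994.
Power is restored: May 21, 1994 + 6 days = May 27, 1994.
The ticket is closed: May 27, 1994 + 16 days = Jun 12, 1994.
May 20, 1994 falls between when the fault is located (May 18, 1994) and when the repair is complete (May 21, 1994).

The fault is located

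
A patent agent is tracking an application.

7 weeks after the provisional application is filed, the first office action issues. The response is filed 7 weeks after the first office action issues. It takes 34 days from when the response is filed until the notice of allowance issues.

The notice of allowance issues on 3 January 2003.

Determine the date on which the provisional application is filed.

The notice of allowance issues: Jan 3, 2003.
The response is filed: Jan 3, 2003 − 34 days = Nov 30, 2002.
The first office action issues: Nov 30, 2002 − 7 weeks = Oct 12, 2002.
The provisional application is filed: Oct 12, 2002 − 7 weeks = Aug 24, 2002.

24 August 2002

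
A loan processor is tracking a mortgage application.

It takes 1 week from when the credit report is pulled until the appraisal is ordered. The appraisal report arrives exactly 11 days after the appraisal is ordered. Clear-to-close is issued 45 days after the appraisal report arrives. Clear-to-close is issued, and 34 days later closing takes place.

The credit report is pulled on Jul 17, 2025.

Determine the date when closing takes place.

Oct 22, 2025

The credit report is pulled: Jul 17, 2025.
The appraisal is ordered: Jul 17, 2025 + 1 week = Jul 24, 2025.
The appraisal report arrives: Jul 24, 2025 + 11 days = Aug 4, 2025.
Clear-to-close is issued: Aug 4, 2025 + 45 days = Sep 18, 2025.
Closing takes place: Sep 18, 2025 + 34 days = Oct 22, 2025.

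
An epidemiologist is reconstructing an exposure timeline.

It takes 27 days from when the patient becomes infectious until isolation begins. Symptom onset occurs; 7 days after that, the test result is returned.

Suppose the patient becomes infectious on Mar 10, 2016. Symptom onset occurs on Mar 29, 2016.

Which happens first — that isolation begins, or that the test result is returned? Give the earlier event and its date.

The patient becomes infectious: Mar 10, 2016.
Isolation begins: Mar 10, 2016 + 27 days = Apr 6, 2016.
Symptom onset occurs: Mar 29, 2016.
The test result is returned: Mar 29, 2016 + 7 days = Apr 5, 2016.
Comparing: isolation begins on Apr 6, 2016 vs the test result is returned on Apr 5, 2016. Earlier: the test result is returned.

The test result is returned — Apr 5, 2016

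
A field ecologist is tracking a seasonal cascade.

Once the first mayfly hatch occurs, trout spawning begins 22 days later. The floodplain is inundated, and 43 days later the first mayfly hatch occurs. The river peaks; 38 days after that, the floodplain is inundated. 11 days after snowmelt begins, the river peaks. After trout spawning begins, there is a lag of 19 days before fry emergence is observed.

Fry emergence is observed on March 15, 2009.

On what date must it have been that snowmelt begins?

Fry emergence is observed: Mar 15, 2009.
Trout spawning begins: Mar 15, 2009 − 19 days = Feb 24, 2009.
The first mayfly hatch occurs: Feb 24, 2009 − 22 days = Feb 2, 2009.
The floodplain is inundated: Feb 2, 2009 − 43 days = Dec 21, 2008.
The river peaks: Dec 21, 2008 − 38 days = Nov 13, 2008.
Snowmelt begins: Nov 13, 2008 − 11 days = Nov 2, 2008.

November 2, 2008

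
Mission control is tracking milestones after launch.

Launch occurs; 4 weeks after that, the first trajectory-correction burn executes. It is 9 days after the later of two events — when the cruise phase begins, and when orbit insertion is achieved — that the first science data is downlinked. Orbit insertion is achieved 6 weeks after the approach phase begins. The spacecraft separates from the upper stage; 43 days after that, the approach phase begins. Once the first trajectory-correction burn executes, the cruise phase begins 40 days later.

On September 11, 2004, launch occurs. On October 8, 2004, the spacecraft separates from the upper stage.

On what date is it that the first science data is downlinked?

January 10, 2005

Launch occurs: Sep 11, 2004.
The first trajectory-correction burn executes: Sep 11, 2004 + 4 weeks = Oct 9, 2004.
The cruise phase begins: Oct 9, 2004 + 40 days = Nov 18, 2004.
The spacecraft separates from the upper stage: Oct 8, 2004.
The approach phase begins: Oct 8, 2004 + 43 days = Nov 20, 2004.
Orbit insertion is achieved: Nov 20, 2004 + 6 weeks = Jan 1, 2005.
Both prerequisites met — the cruise phase begins (Nov 18, 2004), orbit insertion is achieved (Jan 1, 2005); the later is Jan 1, 2005.
The first science data is downlinked: Jan 1, 2005 + 9 days = Jan 10, 2005.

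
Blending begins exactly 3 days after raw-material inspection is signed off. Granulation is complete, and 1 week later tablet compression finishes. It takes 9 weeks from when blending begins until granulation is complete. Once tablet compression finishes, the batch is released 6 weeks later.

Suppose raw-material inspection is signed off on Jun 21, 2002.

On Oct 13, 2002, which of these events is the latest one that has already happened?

Raw-material inspection is signed off: Jun 21, 2002.
Blending begins: Jun 21, 2002 + 3 days = Jun 24, 2002.
Granulation is complete: Jun 24, 2002 + 9 weeks = Aug 26, 2002.
Tablet compression finishes: Aug 26, 2002 + 1 week = Sep 2, 2002.
The batch is released: Sep 2, 2002 + 6 weeks = Oct 14, 2002.
Oct 13, 2002 falls between when tablet compression finishes (Sep 2, 2002) and when the batch is released (Oct 14, 2002).

Tablet compression finishes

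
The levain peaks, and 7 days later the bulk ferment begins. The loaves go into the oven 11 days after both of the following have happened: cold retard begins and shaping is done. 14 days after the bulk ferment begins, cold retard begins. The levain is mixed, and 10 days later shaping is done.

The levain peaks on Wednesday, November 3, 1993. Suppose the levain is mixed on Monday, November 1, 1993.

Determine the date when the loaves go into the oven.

The levain peaks: Nov 3, 1993.
The bulk ferment begins: Nov 3, 1993 + 7 days = Nov 10, 1993.
Cold retard begins: Nov 10, 1993 + 14 days = Nov 24, 1993.
The levain is mixed: Nov 1, 1993.
Shaping is done: Nov 1, 1993 + 10 days = Nov 11, 1993.
Both prerequisites met — cold retard begins (Nov 24, 1993), shaping is done (Nov 11, 1993); the later is Nov 24, 1993.
The loaves go into the oven: Nov 24, 1993 + 11 days = Dec 5, 1993.

Sunday, December 5, 1993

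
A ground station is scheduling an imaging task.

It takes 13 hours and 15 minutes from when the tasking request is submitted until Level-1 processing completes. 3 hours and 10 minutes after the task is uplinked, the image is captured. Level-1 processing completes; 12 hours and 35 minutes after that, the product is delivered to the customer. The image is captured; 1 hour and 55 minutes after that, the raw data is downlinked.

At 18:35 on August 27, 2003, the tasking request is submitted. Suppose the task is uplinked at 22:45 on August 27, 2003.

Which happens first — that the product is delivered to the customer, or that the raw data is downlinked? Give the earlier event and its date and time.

The tasking request is submitted: 18:35 Aug 27, 2003.
Level-1 processing completes: 18:35 Aug 27, 2003 + 13h15m = 07:50 Aug 28, 2003.
The product is delivered to the customer: 07:50 Aug 28, 2003 + 12h35m = 20:25 Aug 28, 2003.
The task is uplinked: 22:45 Aug 27, 2003.
The image is captured: 22:45 Aug 27, 2003 + 3h10m = 01:55 Aug 28, 2003.
The raw data is downlinked: 01:55 Aug 28, 2003 + 1h55m = 03:50 Aug 28, 2003.
Comparing: the product is delivered to the customer at 20:25 Aug 28, 2003 vs the raw data is downlinked at 03:50 Aug 28, 2003. Earlier: the raw data is downlinked.

The raw data is downlinked — 03:50 on August 28, 2003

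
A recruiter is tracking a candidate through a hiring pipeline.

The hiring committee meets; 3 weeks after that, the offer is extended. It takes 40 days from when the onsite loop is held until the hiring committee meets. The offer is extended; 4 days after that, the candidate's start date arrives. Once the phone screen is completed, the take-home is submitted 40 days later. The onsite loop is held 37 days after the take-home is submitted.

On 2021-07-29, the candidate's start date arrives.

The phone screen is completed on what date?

The candidate's start date arrives: Jul 29, 2021.
The offer is extended: Jul 29, 2021 − 4 days = Jul 25, 2021.
The hiring committee meets: Jul 25, 2021 − 3 weeks = Jul 4, 2021.
The onsite loop is held: Jul 4, 2021 − 40 days = May 25, 2021.
The take-home is submitted: May 25, 2021 − 37 days = Apr 18, 2021.
The phone screen is completed: Apr 18, 2021 − 40 days = Mar 9, 2021.

2021-03-09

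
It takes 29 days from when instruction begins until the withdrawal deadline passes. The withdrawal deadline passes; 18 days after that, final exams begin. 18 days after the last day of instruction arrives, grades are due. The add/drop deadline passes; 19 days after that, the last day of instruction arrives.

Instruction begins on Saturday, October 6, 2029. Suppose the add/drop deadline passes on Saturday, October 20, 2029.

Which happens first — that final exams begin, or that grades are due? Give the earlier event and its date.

Final exams begin — Thursday, November 22, 2029

Instruction begins: Oct 6, 2029.
The withdrawal deadline passes: Oct 6, 2029 + 29 days = Nov 4, 2029.
Final exams begin: Nov 4, 2029 + 18 days = Nov 22, 2029.
The add/drop deadline passes: Oct 20, 2029.
The last day of instruction arrives: Oct 20, 2029 + 19 days = Nov 8, 2029.
Grades are due: Nov 8, 2029 + 18 days = Nov 26, 2029.
Comparing: final exams begin on Nov 22, 2029 vs grades are due on Nov 26, 2029. Earlier: final exams begin.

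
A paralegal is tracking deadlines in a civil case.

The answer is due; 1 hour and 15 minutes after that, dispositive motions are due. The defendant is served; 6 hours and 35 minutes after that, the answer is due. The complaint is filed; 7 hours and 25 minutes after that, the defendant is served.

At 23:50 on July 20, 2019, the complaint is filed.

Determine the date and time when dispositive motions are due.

15:05 on July 21, 2019

The complaint is filed: 23:50 Jul 20, 2019.
The defendant is served: 23:50 Jul 20, 2019 + 7h25m = 07:15 Jul 21, 2019.
The answer is due: 07:15 Jul 21, 2019 + 6h35m = 13:50 Jul 21, 2019.
Dispositive motions are due: 13:50 Jul 21, 2019 + 1h15m = 15:05 Jul 21, 2019.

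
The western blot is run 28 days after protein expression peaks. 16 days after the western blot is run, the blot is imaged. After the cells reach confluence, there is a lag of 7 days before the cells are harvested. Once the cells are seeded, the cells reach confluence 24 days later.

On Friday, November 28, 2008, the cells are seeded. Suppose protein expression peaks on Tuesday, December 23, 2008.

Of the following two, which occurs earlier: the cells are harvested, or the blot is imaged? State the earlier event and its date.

The cells are seeded: Nov 28, 2008.
The cells reach confluence: Nov 28, 2008 + 24 days = Dec 22, 2008.
The cells are harvested: Dec 22, 2008 + 7 days = Dec 29, 2008.
Protein expression peaks: Dec 23, 2008.
The western blot is run: Dec 23, 2008 + 28 days = Jan 20, 2009.
The blot is imaged: Jan 20, 2009 + 16 days = Feb 5, 2009.
Comparing: the cells are harvested on Dec 29, 2008 vs the blot is imaged on Feb 5, 2009. Earlier: the cells are harvested.

The cells are harvested — Monday, December 29, 2008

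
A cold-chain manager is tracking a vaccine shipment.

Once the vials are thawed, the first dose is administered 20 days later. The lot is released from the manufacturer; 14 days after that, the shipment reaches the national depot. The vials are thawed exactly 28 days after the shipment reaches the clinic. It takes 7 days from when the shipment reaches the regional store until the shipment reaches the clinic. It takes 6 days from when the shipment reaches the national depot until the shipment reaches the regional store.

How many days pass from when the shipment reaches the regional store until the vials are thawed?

Causal path: the shipment reaches the regional store → the shipment reaches the clinic → the vials are thawed.
Total delay along the path: 7 + 28 = 35 days.

35 days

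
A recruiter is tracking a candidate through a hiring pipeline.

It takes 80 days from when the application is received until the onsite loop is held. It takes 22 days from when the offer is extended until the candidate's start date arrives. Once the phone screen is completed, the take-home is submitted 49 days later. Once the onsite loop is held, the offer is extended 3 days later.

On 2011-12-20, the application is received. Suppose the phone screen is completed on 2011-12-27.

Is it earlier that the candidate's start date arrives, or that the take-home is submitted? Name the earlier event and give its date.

The application is received: Dec 20, 2011.
The onsite loop is held: Dec 20, 2011 + 80 days = Mar 9, 2012.
The offer is extended: Mar 9, 2012 + 3 days = Mar 12, 2012.
The candidate's start date arrives: Mar 12, 2012 + 22 days = Apr 3, 2012.
The phone screen is completed: Dec 27, 2011.
The take-home is submitted: Dec 27, 2011 + 49 days = Feb 14, 2012.
Comparing: the candidate's start date arrives on Apr 3, 2012 vs the take-home is submitted on Feb 14, 2012. Earlier: the take-home is submitted.

The take-home is submitted — 2012-02-14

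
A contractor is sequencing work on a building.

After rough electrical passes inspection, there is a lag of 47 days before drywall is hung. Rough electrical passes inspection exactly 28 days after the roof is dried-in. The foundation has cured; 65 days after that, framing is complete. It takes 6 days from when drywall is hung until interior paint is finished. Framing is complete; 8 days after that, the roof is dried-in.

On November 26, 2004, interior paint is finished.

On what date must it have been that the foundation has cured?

June 25, 2004

Interior paint is finished: Nov 26, 2004.
Drywall is hung: Nov 26, 2004 − 6 days = Nov 20, 2004.
Rough electrical passes inspection: Nov 20, 2004 − 47 days = Oct 4, 2004.
The roof is dried-in: Oct 4, 2004 − 28 days = Sep 6, 2004.
Framing is complete: Sep 6, 2004 − 8 days = Aug 29, 2004.
The foundation has cured: Aug 29, 2004 − 65 days = Jun 25, 2004.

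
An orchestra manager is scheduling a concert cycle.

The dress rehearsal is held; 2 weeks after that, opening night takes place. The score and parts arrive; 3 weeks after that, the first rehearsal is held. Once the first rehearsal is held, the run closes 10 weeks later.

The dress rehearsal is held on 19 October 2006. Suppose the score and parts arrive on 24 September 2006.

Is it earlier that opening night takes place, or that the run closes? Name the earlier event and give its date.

The dress rehearsal is held: Oct 19, 2006.
Opening night takes place: Oct 19, 2006 + 2 weeks = Nov 2, 2006.
The score and parts arrive: Sep 24, 2006.
The first rehearsal is held: Sep 24, 2006 + 3 weeks = Oct 15, 2006.
The run closes: Oct 15, 2006 + 10 weeks = Dec 24, 2006.
Comparing: opening night takes place on Nov 2, 2006 vs the run closes on Dec 24, 2006. Earlier: opening night takes place.

Opening night takes place — 2 November 2006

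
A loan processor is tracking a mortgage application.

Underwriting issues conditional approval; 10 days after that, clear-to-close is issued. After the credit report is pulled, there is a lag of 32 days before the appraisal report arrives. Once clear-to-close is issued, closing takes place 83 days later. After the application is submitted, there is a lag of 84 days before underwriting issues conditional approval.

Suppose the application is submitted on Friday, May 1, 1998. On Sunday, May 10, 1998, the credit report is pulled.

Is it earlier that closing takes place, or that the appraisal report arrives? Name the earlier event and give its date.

The application is submitted: May 1, 1998.
Underwriting issues conditional approval: May 1, 1998 + 84 days = Jul 24, 1998.
Clear-to-close is issued: Jul 24, 1998 + 10 days = Aug 3, 1998.
Closing takes place: Aug 3, 1998 + 83 days = Oct 25, 1998.
The credit report is pulled: May 10, 1998.
The appraisal report arrives: May 10, 1998 + 32 days = Jun 11, 1998.
Comparing: closing takes place on Oct 25, 1998 vs the appraisal report arrives on Jun 11, 1998. Earlier: the appraisal report arrives.

The appraisal report arrives — Thursday, June 11, 1998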